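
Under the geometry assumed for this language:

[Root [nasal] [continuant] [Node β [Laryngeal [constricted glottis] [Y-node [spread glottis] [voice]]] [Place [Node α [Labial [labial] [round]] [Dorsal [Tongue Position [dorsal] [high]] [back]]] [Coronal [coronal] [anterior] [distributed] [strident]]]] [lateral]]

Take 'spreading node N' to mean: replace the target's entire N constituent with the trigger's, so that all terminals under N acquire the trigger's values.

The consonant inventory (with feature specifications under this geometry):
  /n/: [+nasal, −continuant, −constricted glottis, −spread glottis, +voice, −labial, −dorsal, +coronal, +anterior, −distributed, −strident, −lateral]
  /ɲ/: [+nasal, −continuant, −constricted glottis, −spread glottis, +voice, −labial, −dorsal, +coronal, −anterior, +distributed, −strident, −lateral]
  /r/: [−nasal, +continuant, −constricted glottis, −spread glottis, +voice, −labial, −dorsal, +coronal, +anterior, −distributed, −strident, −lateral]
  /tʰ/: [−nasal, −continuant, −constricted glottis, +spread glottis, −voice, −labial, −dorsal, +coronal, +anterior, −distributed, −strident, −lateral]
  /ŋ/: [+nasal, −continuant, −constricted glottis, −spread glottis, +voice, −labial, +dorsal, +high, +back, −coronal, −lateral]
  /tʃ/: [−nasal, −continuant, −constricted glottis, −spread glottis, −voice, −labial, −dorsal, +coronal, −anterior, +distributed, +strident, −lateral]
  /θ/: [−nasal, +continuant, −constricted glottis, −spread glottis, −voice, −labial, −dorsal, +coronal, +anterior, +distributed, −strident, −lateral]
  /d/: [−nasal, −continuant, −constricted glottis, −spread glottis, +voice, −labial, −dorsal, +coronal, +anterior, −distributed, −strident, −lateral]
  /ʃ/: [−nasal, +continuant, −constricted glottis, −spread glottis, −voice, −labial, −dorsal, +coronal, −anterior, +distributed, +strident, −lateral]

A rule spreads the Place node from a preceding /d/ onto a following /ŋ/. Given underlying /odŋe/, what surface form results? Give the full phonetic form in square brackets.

[odne]

Terminals under Place in this geometry: [labial], [round], [dorsal], [high], [back], [coronal], [anterior], [distributed], [strident].
Spreading Place from /d/ onto /ŋ/ replaces those values with /d/'s: [−labial], [−dorsal], [+coronal], [+anterior], [−distributed], [−strident]. Features outside Place ([nasal], [continuant], [constricted glottis], …) stay as in /ŋ/.
Among the inventory, only /n/ has exactly this specification, giving the surface form [odne].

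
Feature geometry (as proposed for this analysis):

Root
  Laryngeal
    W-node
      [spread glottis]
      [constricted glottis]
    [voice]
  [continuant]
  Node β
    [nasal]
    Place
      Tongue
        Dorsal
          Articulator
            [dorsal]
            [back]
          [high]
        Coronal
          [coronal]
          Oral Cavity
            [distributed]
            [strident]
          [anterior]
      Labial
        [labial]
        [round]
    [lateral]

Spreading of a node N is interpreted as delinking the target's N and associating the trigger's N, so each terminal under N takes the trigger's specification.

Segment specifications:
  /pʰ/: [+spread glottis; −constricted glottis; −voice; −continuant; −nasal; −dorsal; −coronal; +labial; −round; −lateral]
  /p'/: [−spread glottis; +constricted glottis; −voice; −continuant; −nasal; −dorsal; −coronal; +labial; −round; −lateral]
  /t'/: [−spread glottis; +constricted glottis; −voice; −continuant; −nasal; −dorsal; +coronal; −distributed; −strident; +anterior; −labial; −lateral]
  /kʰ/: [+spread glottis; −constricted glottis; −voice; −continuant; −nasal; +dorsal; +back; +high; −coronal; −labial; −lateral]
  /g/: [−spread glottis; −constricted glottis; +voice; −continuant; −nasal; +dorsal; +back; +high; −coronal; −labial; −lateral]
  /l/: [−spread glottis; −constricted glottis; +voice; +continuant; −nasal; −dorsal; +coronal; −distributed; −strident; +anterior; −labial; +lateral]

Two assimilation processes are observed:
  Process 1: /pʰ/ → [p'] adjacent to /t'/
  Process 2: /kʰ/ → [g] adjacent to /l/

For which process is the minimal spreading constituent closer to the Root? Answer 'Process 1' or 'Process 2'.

Process 2

Process 1: the features that change are [spread glottis], [constricted glottis]; the minimal node is W-node (depth 2).
In Process 2, [voice], [spread glottis] change, so the minimal spreading node is Laryngeal at depth 1.
Laryngeal is closer to Root than W-node, so Process 2 spreads the higher node.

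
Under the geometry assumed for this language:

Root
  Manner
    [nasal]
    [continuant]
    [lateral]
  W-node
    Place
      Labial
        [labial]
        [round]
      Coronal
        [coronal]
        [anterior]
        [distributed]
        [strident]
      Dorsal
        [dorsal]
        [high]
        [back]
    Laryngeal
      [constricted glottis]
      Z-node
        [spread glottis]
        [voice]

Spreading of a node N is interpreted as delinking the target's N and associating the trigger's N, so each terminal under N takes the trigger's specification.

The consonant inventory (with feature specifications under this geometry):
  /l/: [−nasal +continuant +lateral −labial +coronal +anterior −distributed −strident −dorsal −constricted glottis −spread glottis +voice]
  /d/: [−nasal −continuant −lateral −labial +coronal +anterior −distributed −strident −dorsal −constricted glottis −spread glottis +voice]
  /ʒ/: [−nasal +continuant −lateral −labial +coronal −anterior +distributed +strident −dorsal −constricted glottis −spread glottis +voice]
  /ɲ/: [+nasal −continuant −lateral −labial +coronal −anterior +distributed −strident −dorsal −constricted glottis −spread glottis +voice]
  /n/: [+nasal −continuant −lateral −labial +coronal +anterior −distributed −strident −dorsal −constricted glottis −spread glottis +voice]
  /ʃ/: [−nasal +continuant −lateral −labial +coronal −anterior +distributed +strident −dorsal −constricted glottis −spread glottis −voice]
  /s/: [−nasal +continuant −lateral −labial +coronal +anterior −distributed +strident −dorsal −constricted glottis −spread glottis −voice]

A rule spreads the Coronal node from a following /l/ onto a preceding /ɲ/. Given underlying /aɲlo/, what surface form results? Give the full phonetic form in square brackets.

[anlo]

Coronal immediately or transitively dominates [coronal], [anterior], [distributed], [strident].
Spreading Coronal from /l/ onto /ɲ/ replaces those values with /l/'s: [+coronal], [+anterior], [−distributed], [−strident]. Features outside Coronal ([nasal], [continuant], [lateral], …) stay as in /ɲ/.
The resulting bundle matches /n/ in the inventory; substituting it for /ɲ/ gives [anlo].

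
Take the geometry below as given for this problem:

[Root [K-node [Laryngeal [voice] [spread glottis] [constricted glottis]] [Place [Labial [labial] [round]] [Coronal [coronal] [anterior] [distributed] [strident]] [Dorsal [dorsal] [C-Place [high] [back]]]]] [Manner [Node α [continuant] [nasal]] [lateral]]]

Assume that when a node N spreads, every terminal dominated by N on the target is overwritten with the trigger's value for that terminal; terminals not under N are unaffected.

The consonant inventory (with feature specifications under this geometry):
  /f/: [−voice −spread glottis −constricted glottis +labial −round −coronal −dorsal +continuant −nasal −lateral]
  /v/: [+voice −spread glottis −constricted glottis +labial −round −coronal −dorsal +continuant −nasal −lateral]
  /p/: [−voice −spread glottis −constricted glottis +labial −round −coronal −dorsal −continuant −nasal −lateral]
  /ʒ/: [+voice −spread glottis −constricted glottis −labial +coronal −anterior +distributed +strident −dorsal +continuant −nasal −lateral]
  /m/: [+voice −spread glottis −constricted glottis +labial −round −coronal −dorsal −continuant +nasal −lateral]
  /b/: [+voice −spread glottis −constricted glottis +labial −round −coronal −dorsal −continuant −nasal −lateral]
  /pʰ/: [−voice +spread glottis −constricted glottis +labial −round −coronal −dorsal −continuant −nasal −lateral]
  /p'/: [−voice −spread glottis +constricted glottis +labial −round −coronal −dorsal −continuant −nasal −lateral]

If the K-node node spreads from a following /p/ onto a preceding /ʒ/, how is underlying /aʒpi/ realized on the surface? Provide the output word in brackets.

[afpi]

Terminals under K-node in this geometry: [voice], [spread glottis], [constricted glottis], [labial], [round], [coronal], [anterior], [distributed], [strident], [dorsal], [high], [back].
Spreading K-node from /p/ onto /ʒ/ replaces those values with /p/'s: [−voice], [−spread glottis], [−constricted glottis], [+labial], [−round], [−coronal], [−dorsal]. Features outside K-node ([continuant], [nasal], [lateral]) stay as in /ʒ/.
Among the inventory, only /f/ has exactly this specification, giving the surface form [afpi].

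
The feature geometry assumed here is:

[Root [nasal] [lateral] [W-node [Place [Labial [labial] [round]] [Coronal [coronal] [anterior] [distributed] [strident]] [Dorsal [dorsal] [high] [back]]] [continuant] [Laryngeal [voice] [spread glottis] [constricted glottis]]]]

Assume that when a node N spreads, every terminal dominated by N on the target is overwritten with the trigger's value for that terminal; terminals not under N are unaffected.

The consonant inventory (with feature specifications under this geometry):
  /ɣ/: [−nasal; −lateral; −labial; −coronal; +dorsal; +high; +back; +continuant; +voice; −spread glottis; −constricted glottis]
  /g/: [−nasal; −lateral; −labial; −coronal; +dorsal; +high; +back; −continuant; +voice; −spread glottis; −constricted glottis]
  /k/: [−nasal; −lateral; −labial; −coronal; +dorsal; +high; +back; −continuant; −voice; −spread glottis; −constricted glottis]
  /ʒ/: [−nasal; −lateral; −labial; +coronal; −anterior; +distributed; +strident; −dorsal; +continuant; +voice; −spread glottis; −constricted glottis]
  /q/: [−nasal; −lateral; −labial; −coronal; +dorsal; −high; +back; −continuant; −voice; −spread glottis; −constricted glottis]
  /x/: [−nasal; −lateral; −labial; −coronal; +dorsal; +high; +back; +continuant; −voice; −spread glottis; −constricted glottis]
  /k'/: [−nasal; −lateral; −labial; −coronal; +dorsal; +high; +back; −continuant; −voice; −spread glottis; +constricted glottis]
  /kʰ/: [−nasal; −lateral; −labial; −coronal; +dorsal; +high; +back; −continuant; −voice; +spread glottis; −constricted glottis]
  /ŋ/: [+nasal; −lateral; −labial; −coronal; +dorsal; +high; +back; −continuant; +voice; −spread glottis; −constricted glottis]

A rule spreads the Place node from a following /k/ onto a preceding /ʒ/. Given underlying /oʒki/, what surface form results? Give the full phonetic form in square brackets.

The Place node dominates the terminals [labial], [round], [coronal], [anterior], [distributed], [strident], [dorsal], [high], [back].
After delinking /ʒ/'s Place and linking /k/'s, the affected terminals become [−labial], [−coronal], [+dorsal], [+high], [+back]; [nasal], [lateral], [continuant], … (outside Place) are retained from /ʒ/.
Among the inventory, only /ɣ/ has exactly this specification, giving the surface form [oɣki].

[oɣki]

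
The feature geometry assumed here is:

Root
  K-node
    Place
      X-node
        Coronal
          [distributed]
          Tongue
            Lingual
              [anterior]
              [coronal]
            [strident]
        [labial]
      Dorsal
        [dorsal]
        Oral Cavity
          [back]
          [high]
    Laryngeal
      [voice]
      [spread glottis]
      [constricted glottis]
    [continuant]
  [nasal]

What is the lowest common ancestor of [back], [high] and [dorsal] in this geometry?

Dorsal

[back]: Root ▹ K-node ▹ Place ▹ Dorsal ▹ Oral Cavity ▹ [back].
[high]: Root ▹ K-node ▹ Place ▹ Dorsal ▹ Oral Cavity ▹ [high].
[dorsal]: Root ▹ K-node ▹ Place ▹ Dorsal ▹ [dorsal].
The lowest node appearing on every path is Dorsal; each proper daughter of Dorsal fails to dominate at least one of the listed features.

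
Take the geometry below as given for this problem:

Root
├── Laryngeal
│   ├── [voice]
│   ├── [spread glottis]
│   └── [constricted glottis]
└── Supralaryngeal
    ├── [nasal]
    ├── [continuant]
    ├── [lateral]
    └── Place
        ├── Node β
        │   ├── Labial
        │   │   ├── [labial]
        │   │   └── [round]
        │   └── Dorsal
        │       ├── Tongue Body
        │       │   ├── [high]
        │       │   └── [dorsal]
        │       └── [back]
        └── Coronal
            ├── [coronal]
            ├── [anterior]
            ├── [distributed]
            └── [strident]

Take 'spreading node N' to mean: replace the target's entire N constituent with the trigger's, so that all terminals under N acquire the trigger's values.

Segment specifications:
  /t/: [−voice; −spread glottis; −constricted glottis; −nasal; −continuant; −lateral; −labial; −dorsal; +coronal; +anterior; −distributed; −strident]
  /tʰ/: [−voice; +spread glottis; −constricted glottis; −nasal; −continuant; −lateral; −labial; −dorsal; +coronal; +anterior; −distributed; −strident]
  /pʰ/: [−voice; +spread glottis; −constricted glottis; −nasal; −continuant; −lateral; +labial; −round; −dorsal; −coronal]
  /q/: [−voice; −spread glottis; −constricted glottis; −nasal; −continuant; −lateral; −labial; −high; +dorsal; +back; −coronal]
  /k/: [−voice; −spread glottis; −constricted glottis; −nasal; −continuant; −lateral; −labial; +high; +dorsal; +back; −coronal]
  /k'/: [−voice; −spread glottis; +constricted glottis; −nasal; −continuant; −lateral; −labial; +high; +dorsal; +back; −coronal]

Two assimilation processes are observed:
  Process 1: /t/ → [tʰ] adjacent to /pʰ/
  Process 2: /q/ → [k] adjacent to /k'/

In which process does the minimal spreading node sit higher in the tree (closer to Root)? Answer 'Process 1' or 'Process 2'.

Process 1

In Process 1, [spread glottis] changes, so the minimal spreading node is [spread glottis] at depth 2.
Process 2: the feature that changes is [high]; the minimal node is [high] (depth 6).
[spread glottis] (depth 2) sits above [high] (depth 6), making Process 1 the one with the higher spreading node.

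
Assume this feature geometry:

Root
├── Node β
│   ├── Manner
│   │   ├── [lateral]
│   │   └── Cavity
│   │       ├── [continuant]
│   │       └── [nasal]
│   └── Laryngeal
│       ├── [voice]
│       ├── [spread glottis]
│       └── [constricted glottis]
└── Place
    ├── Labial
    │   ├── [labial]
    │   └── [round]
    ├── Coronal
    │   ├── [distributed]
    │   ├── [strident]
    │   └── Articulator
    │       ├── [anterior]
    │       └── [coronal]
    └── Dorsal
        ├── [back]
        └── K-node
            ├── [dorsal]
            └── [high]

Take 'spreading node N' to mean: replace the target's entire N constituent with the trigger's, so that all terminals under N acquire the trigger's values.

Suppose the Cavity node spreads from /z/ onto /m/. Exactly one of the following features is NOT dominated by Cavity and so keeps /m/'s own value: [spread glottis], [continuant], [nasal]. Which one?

The terminals dominated by Cavity are [continuant], [nasal].
Spreading Cavity replaces [continuant], [nasal] with the trigger's values, since each sits inside the Cavity constituent.
[spread glottis] attaches under Laryngeal, not under Cavity, so /m/ retains its own value for [spread glottis].

[spread glottis]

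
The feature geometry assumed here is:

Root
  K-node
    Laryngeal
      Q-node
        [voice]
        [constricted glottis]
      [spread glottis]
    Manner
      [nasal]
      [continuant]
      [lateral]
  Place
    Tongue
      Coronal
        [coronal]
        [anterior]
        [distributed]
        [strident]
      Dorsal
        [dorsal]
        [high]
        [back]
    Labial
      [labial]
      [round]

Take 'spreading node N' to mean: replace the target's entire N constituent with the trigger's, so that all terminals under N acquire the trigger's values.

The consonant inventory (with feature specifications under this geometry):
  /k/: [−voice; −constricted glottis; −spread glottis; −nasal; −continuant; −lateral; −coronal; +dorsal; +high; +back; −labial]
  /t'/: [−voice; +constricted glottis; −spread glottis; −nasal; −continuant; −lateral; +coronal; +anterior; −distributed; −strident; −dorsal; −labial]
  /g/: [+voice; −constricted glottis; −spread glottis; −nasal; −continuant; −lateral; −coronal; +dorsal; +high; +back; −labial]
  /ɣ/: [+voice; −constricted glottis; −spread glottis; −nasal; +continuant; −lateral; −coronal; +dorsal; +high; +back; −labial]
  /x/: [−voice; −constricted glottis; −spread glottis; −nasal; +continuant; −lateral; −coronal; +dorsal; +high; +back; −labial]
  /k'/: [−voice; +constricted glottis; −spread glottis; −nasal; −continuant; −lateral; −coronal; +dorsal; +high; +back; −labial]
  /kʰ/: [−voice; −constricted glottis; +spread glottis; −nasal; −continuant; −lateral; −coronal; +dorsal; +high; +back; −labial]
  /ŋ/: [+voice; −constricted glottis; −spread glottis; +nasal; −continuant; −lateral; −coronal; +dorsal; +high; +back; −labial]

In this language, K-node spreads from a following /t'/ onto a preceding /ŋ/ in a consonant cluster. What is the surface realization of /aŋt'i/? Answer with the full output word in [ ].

K-node immediately or transitively dominates [voice], [constricted glottis], [spread glottis], [nasal], [continuant], [lateral].
After delinking /ŋ/'s K-node and linking /t'/'s, the affected terminals become [−voice], [+constricted glottis], [−spread glottis], [−nasal], [−continuant], [−lateral]; [coronal], [dorsal], [high], … (outside K-node) are retained from /ŋ/.
Among the inventory, only /k'/ has exactly this specification, giving the surface form [ak't'i].

[ak't'i]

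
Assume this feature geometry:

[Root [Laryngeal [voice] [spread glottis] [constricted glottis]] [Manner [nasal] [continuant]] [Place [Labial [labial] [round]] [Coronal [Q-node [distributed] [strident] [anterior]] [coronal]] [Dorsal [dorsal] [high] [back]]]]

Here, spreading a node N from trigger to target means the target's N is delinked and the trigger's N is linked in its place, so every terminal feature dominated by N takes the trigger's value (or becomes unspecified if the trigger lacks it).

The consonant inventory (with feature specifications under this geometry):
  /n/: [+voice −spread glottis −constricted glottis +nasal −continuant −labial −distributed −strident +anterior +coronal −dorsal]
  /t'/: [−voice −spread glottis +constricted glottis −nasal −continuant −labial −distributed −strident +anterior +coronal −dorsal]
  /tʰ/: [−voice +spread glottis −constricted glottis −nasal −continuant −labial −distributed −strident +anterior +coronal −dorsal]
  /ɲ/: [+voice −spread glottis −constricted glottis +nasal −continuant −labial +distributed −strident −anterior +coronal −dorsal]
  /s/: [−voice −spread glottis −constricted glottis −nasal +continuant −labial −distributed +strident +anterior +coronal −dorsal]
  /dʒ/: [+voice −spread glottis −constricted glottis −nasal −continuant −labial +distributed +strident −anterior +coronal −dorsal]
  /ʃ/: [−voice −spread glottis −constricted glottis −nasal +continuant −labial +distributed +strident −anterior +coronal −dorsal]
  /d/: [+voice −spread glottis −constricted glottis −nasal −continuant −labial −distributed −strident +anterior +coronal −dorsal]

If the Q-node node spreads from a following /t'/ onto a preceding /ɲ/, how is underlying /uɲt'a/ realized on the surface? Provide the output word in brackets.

[unt'a]

The Q-node node dominates the terminals [distributed], [strident], [anterior].
After delinking /ɲ/'s Q-node and linking /t'/'s, the affected terminals become [−distributed], [−strident], [+anterior]; [voice], [spread glottis], [constricted glottis], … (outside Q-node) are retained from /ɲ/.
Among the inventory, only /n/ has exactly this specification, giving the surface form [unt'a].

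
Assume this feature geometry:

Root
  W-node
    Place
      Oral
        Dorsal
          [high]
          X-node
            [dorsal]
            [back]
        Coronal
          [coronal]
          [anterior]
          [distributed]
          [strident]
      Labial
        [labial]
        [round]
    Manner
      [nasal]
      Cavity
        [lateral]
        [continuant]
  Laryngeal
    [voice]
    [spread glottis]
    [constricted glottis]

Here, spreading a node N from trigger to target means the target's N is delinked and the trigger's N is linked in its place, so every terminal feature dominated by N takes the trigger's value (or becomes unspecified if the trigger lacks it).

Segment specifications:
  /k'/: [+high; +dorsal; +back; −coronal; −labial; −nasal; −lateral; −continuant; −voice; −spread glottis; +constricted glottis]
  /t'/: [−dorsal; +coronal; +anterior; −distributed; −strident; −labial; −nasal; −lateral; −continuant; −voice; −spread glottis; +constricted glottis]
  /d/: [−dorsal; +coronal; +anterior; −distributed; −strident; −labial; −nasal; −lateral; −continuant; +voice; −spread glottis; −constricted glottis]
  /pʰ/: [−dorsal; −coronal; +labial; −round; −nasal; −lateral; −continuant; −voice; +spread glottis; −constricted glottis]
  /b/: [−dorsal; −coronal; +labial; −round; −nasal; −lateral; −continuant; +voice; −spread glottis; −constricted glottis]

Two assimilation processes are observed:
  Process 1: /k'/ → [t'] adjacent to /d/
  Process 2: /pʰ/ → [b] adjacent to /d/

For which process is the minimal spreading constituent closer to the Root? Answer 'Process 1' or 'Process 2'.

Process 2

Process 1: the features that change are [coronal], [anterior], [distributed], [strident], [dorsal], [high], [back]; the minimal node is Oral (depth 3).
Process 2: the features that change are [voice], [spread glottis]; the minimal node is Laryngeal (depth 1).
Depth 1 < depth 3; Process 2 involves the structurally higher constituent Laryngeal.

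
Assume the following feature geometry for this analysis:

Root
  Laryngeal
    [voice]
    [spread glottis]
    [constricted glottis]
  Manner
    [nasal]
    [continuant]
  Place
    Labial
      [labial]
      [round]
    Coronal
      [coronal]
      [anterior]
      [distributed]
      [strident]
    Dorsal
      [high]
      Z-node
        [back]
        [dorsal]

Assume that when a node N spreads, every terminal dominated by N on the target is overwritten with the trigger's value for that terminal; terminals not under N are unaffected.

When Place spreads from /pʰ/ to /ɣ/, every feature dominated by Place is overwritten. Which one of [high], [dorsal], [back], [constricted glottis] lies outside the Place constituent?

The terminals dominated by Place are [labial], [round], [coronal], [anterior], [distributed], [strident], [high], [back], [dorsal].
[high], [back], [dorsal] all lie under Place, so they are overwritten when Place spreads.
[constricted glottis] is not within the Place subtree (it hangs from Laryngeal), so /ɣ/'s [constricted glottis] value survives.

[constricted glottis]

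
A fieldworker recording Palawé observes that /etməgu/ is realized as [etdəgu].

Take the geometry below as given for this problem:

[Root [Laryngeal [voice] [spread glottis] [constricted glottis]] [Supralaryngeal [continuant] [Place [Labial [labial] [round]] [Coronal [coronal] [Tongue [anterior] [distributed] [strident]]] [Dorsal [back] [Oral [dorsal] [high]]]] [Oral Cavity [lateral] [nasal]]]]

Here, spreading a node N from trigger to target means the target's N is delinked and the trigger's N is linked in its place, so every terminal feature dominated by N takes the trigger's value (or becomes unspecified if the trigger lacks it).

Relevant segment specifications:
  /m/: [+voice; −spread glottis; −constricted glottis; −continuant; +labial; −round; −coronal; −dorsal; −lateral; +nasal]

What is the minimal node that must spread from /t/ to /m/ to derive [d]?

Feature comparison: [nasal], [labial], [round], [coronal], [anterior], [distributed], [strident] differ between /m/ and [d]; the remaining terminals match.
In this geometry the lowest node dominating all of them is Supralaryngeal: every daughter of Supralaryngeal dominates only a proper subset, so no lower node suffices.
Spreading Supralaryngeal from /t/ overwrites each of those terminals with /t/'s values, yielding exactly [d].
Had Root spread, [voice] would have taken /t/'s value; it stays as in /m/, confirming the spreading constituent is exactly Supralaryngeal.

Supralaryngeal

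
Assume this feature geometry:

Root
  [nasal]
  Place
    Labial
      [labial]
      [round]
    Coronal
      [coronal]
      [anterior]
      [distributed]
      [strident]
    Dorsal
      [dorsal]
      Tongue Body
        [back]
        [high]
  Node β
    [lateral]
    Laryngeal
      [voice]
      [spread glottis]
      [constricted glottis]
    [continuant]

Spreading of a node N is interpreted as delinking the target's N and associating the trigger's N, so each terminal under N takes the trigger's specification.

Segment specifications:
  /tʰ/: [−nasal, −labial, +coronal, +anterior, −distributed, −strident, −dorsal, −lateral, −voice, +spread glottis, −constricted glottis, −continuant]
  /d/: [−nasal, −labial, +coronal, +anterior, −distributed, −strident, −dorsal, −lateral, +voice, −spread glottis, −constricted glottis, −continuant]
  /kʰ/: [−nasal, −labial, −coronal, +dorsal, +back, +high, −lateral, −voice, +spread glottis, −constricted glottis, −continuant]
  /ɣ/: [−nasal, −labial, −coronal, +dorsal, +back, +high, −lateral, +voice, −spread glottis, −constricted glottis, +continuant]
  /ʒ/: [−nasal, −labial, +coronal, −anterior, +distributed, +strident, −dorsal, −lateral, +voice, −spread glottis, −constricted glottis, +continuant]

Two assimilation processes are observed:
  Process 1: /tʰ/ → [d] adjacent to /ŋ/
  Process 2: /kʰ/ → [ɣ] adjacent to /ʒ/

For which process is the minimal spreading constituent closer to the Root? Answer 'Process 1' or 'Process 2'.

Process 2

Process 1 alters [voice], [spread glottis]; the lowest common ancestor is Laryngeal (depth 2 from Root).
Process 2 alters [voice], [spread glottis], [continuant]; the lowest common ancestor is Node β (depth 1 from Root).
Node β (depth 1) sits above Laryngeal (depth 2), making Process 2 the one with the higher spreading node.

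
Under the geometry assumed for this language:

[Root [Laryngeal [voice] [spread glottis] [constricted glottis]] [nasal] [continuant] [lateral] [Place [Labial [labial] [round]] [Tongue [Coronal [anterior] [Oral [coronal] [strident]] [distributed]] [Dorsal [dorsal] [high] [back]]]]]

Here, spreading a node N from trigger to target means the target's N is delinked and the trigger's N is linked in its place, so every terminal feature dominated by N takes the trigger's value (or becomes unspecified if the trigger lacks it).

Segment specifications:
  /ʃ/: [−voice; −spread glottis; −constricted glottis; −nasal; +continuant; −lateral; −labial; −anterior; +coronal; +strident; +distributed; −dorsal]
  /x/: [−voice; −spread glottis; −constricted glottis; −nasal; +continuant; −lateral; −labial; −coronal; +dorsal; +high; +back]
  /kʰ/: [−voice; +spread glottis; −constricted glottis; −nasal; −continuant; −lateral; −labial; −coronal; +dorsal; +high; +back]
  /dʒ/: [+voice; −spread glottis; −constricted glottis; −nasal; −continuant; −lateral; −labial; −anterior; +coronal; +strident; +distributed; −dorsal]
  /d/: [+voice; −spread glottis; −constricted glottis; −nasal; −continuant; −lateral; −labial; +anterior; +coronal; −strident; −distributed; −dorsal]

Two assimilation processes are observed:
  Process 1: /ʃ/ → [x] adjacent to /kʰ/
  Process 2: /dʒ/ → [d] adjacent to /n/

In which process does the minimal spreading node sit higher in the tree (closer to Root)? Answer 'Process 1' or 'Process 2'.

Process 1

In Process 1, [coronal], [anterior], [distributed], [strident], [dorsal], [high], [back] change, so the minimal spreading node is Tongue at depth 2.
Process 2: the features that change are [anterior], [distributed], [strident]; the minimal node is Coronal (depth 3).
Tongue (depth 2) sits above Coronal (depth 3), making Process 1 the one with the higher spreading node.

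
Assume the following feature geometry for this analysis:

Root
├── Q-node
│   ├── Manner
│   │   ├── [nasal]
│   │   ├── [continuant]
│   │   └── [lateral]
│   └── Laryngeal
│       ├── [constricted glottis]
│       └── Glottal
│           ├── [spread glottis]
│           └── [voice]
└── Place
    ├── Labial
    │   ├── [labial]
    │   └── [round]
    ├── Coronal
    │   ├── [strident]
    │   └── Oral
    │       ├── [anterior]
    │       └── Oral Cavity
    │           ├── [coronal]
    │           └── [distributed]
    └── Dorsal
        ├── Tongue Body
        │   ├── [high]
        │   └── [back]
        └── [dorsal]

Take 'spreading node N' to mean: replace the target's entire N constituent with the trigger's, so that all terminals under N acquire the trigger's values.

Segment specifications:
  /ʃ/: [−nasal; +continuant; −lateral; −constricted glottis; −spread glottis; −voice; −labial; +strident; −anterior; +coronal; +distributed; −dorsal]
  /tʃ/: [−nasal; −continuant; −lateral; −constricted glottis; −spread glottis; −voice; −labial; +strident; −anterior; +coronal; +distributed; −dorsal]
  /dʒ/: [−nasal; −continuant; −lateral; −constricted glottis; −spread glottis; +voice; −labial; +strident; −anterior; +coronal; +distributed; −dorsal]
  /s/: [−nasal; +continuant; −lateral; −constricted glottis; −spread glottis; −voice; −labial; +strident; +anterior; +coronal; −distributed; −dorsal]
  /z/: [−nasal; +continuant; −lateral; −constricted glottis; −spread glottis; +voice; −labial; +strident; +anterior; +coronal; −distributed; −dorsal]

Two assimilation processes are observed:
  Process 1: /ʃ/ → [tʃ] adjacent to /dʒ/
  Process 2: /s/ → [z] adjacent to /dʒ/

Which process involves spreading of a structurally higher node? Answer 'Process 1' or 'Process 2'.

Process 1: the feature that changes is [continuant]; the minimal node is [continuant] (depth 3).
Process 2: the feature that changes is [voice]; the minimal node is [voice] (depth 4).
[continuant] (depth 3) sits above [voice] (depth 4), making Process 1 the one with the higher spreading node.

Process 1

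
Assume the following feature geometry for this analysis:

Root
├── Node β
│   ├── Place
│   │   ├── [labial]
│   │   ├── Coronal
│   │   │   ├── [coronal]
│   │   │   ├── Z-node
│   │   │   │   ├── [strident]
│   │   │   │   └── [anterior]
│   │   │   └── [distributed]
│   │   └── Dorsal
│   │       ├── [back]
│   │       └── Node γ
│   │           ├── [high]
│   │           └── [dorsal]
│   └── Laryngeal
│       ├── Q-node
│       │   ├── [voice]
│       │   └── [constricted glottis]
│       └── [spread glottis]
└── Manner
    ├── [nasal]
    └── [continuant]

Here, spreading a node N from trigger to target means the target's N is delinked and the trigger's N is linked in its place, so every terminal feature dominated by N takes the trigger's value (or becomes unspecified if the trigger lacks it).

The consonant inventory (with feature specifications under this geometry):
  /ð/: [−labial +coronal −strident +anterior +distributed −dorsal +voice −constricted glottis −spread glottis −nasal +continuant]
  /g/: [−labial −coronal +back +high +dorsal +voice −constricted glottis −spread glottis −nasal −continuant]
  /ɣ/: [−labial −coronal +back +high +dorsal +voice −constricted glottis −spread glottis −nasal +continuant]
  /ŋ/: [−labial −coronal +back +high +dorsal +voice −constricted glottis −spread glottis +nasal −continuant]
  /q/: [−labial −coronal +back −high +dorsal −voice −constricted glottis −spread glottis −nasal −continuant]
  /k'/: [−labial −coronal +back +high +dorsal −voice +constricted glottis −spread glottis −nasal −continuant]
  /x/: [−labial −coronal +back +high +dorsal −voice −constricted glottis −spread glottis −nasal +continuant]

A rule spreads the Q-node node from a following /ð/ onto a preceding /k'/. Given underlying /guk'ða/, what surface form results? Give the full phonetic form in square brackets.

The Q-node node dominates the terminals [voice], [constricted glottis].
After delinking /k'/'s Q-node and linking /ð/'s, the affected terminals become [+voice], [−constricted glottis]; [labial], [coronal], [back], … (outside Q-node) are retained from /k'/.
This feature bundle is that of [g], so /guk'ða/ surfaces as [gugða].

[gugða]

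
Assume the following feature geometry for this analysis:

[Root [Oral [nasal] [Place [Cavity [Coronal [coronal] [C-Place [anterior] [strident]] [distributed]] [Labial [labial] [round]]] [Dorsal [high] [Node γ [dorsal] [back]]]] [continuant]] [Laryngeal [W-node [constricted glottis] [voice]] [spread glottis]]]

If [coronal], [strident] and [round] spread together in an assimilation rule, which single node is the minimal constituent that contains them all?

[coronal]: Root ▹ Oral ▹ Place ▹ Cavity ▹ Coronal ▹ [coronal].
[strident]: Root ▹ Oral ▹ Place ▹ Cavity ▹ Coronal ▹ C-Place ▹ [strident].
[round]: Root ▹ Oral ▹ Place ▹ Cavity ▹ Labial ▹ [round].
The listed terminals split across distinct daughters of Cavity, so Cavity itself is the smallest node containing them all.

Cavity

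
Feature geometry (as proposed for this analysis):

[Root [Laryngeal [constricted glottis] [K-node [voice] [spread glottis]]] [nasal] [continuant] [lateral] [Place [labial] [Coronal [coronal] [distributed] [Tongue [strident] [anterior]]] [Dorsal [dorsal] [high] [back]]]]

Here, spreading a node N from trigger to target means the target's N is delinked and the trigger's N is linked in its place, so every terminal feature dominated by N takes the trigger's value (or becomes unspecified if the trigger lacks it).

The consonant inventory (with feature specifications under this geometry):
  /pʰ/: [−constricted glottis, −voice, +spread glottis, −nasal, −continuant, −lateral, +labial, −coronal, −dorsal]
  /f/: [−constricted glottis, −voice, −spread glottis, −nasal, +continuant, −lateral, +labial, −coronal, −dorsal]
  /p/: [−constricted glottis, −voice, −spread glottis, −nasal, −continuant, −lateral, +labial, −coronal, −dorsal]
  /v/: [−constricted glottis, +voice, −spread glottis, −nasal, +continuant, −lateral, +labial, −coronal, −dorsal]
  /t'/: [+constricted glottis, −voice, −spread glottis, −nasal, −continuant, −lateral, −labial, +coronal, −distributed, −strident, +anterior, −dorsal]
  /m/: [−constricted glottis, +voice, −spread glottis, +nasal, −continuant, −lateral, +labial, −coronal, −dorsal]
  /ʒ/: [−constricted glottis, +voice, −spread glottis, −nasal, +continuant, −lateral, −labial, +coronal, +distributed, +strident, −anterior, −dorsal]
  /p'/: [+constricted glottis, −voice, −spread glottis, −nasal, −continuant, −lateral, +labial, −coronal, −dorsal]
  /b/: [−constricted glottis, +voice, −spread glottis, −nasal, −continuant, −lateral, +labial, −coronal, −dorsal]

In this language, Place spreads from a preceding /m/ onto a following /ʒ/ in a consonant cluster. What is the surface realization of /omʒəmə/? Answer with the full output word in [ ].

[omvəmə]

Terminals under Place in this geometry: [labial], [coronal], [distributed], [strident], [anterior], [dorsal], [high], [back].
Spreading Place from /m/ onto /ʒ/ replaces those values with /m/'s: [+labial], [−coronal], [−dorsal]. Features outside Place ([constricted glottis], [voice], [spread glottis], …) stay as in /ʒ/.
This feature bundle is that of [v], so /omʒəmə/ surfaces as [omvəmə].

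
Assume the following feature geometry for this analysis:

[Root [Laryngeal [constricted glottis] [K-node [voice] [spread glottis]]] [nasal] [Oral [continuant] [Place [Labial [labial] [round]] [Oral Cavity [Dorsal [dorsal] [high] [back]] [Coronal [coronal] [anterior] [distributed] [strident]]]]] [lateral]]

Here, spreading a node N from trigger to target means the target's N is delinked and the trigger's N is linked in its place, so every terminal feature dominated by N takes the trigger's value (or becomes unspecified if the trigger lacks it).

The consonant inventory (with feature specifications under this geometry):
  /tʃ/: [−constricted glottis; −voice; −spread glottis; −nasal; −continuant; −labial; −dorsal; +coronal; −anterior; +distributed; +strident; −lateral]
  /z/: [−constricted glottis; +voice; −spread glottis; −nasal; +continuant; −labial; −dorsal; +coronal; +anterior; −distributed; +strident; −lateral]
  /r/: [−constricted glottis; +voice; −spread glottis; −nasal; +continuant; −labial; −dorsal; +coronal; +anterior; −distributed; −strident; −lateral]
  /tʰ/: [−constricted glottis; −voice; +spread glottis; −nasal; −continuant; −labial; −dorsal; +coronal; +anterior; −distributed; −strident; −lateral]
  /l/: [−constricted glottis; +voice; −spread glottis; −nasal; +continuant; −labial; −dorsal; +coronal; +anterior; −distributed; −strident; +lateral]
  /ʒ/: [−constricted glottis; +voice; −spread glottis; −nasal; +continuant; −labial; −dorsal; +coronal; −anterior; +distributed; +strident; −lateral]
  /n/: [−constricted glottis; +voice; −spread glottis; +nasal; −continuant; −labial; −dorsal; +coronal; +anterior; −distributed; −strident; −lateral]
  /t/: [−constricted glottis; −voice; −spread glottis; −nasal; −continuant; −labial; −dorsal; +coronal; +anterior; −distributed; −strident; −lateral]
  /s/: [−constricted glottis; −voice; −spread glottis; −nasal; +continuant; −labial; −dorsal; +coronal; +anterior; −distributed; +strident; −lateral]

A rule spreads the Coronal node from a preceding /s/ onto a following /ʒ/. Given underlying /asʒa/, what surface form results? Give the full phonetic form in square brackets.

[asza]

The Coronal node dominates the terminals [coronal], [anterior], [distributed], [strident].
Spreading Coronal from /s/ onto /ʒ/ replaces those values with /s/'s: [+coronal], [+anterior], [−distributed], [+strident]. Features outside Coronal ([constricted glottis], [voice], [spread glottis], …) stay as in /ʒ/.
Among the inventory, only /z/ has exactly this specification, giving the surface form [asza].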